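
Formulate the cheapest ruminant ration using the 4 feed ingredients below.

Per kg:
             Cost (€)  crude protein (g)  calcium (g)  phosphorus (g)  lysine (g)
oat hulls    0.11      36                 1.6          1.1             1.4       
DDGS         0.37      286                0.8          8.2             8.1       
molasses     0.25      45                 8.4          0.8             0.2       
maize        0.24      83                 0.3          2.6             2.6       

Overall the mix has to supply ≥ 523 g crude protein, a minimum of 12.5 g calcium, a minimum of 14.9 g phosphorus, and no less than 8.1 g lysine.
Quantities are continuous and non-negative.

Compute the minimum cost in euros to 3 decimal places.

Let x1 = kg of oat hulls, x2 = kg of DDGS, x3 = kg of molasses, x4 = kg of maize.
min 0.11x1 + 0.37x2 + 0.25x3 + 0.24x4 s.t.:
  36x1 + 286x2 + 45x3 + 83x4 ≥ 523   (crude protein)
  1.6x1 + 0.8x2 + 8.4x3 + 0.3x4 ≥ 12.5   (calcium)
  1.1x1 + 8.2x2 + 0.8x3 + 2.6x4 ≥ 14.9   (phosphorus)
  1.4x1 + 8.1x2 + 0.2x3 + 2.6x4 ≥ 8.1   (lysine)
  x1, x2, x3, x4 ≥ 0.
The minimum-cost mix takes nothing from oat hulls, maize — only DDGS, molasses. Binding constraints: calcium and phosphorus.
That vertex is x2 = 1.688, x3 = 1.327.
Total cost: 0.37·1.688 + 0.25·1.327 = 0.95631.

€0.956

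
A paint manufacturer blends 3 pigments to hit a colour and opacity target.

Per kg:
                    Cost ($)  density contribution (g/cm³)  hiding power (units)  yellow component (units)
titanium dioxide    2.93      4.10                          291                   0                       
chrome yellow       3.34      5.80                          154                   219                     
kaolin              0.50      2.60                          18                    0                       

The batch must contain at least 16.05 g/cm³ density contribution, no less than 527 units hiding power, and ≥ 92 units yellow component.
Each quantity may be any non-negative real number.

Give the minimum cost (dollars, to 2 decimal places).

This is a linear program. Let x1 = kg of titanium dioxide, x2 = kg of chrome yellow, x3 = kg of kaolin.
Minimize 2.93x1 + 3.34x2 + 0.5x3 subject to:
  4.1x1 + 5.8x2 + 2.6x3 ≥ 16.05   (density contribution)
  291x1 + 154x2 + 18x3 ≥ 527   (hiding power)
  219x2 ≥ 92   (yellow component)
  x1, x2, x3 ≥ 0.
The optimal mix uses every input. There the density contribution, hiding power, yellow component constraints are tight.
Optimal quantities: titanium dioxide = 1.402 kg, chrome yellow = 0.4201 kg, kaolin = 3.026 kg.
Objective = 2.93·1.402 + 3.34·0.4201 + 0.5·3.026 = 7.0240.

$7.02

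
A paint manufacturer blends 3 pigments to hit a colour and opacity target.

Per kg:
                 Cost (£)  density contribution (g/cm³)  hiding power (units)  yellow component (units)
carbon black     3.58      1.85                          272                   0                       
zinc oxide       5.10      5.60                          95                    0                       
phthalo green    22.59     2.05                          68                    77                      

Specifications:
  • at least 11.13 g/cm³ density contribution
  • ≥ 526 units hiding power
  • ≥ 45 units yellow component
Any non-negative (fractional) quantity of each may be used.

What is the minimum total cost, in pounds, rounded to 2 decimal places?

£24.75

Set it up as a linear program. Let x1 = kg of carbon black, x2 = kg of zinc oxide, x3 = kg of phthalo green.
Minimize 3.58x1 + 5.1x2 + 22.59x3 with:
  1.85x1 + 5.6x2 + 2.05x3 ≥ 11.13   (density contribution)
  272x1 + 95x2 + 68x3 ≥ 526   (hiding power)
  77x3 ≥ 45   (yellow component)
  x1, x2, x3 ≥ 0.
All 3 inputs are positive at the optimum. The density contribution, hiding power, yellow component requirements are met with equality.
Optimal quantities: carbon black = 1.321 kg, zinc oxide = 1.337 kg, phthalo green = 0.5844 kg.
Cost = 3.58·1.321 + 5.1·1.337 + 22.59·0.5844 = 24.7495.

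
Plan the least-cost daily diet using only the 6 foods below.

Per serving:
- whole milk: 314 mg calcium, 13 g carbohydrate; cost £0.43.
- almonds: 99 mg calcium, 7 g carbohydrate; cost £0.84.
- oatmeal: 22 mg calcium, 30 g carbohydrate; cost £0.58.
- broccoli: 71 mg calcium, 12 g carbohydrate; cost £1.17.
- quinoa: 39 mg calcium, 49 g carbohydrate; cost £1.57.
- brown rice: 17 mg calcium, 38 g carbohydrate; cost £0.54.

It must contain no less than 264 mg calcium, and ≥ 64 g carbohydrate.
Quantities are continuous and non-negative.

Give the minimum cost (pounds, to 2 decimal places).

£1.10

Treat it as an LP. Let x1 = servings of whole milk, x2 = servings of almonds, x3 = servings of oatmeal, x4 = servings of broccoli, x5 = servings of quinoa, x6 = servings of brown rice.
Minimize 0.43x1 + 0.84x2 + 0.58x3 + 1.17x4 + 1.57x5 + 0.54x6 with:
  314x1 + 99x2 + 22x3 + 71x4 + 39x5 + 17x6 ≥ 264   (calcium)
  13x1 + 7x2 + 30x3 + 12x4 + 49x5 + 38x6 ≥ 64   (carbohydrate)
  x1, x2, x3, x4, x5, x6 ≥ 0.
The optimal basis is {whole milk, brown rice}; almonds, oatmeal, broccoli, quinoa drop out. There the calcium and carbohydrate constraints are tight.
So whole milk = 0.7637 servings, brown rice = 1.423 servings.
Hence cost = 0.43·0.7637 + 0.54·1.423 = £1.0968.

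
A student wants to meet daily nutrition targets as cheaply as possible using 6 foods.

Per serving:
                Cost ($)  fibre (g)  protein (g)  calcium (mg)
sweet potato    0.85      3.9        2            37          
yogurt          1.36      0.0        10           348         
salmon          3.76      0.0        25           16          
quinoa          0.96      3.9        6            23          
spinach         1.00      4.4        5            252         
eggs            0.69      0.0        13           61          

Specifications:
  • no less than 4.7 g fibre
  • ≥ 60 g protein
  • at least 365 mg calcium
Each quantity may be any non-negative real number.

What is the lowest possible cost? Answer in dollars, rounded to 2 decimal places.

$3.96

Let x1 = servings of sweet potato, x2 = servings of yogurt, x3 = servings of salmon, x4 = servings of quinoa, x5 = servings of spinach, x6 = servings of eggs.
Minimize 0.85x1 + 1.36x2 + 3.76x3 + 0.96x4 + 1x5 + 0.69x6 subject to:
  3.9x1 + 3.9x4 + 4.4x5 ≥ 4.7   (fibre)
  2x1 + 10x2 + 25x3 + 6x4 + 5x5 + 13x6 ≥ 60   (protein)
  37x1 + 348x2 + 16x3 + 23x4 + 252x5 + 61x6 ≥ 365   (calcium)
  x1, x2, x3, x4, x5, x6 ≥ 0.
The optimal basis is {quinoa, spinach, eggs}; sweet potato, yogurt, salmon drop out. Binding constraints: fibre, protein, calcium.
Solving gives x4 = 0.7734, x5 = 0.3826, x6 = 4.111.
Objective = 0.96·0.7734 + 1·0.3826 + 0.69·4.111 = 3.9617.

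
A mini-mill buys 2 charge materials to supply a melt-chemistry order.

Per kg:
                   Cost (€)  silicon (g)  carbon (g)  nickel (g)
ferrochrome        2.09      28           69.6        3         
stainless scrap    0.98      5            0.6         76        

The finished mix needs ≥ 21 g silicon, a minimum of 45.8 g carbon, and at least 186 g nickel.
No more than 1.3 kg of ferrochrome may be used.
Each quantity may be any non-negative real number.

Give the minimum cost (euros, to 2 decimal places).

Let x1 = kg of ferrochrome, x2 = kg of stainless scrap.
Minimise 2.09x1 + 0.98x2 with:
  28x1 + 5x2 ≥ 21   (silicon)
  69.6x1 + 0.6x2 ≥ 45.8   (carbon)
  3x1 + 76x2 ≥ 186   (nickel)
  x1 ≤ 1.3
  x1, x2 ≥ 0.
Both inputs are positive at the optimum. Binding constraints: carbon and nickel.
Solving gives x1 = 0.6372, x2 = 2.422.
Total cost: 2.09·0.6372 + 0.98·2.422 = 3.7053.

€3.71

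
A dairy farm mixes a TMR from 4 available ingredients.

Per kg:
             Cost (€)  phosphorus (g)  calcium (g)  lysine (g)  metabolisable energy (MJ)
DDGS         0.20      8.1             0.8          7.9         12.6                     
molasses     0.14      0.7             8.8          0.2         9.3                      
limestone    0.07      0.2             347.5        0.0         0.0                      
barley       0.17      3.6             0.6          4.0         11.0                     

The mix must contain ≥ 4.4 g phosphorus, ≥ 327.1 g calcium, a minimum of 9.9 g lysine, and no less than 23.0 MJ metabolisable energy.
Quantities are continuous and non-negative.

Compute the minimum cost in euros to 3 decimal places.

€0.423

Let x1 = kg of DDGS, x2 = kg of molasses, x3 = kg of limestone, x4 = kg of barley.
Minimise 0.2x1 + 0.14x2 + 0.07x3 + 0.17x4 with:
  8.1x1 + 0.7x2 + 0.2x3 + 3.6x4 ≥ 4.4   (phosphorus)
  0.8x1 + 8.8x2 + 347.5x3 + 0.6x4 ≥ 327.1   (calcium)
  7.9x1 + 0.2x2 + 4x4 ≥ 9.9   (lysine)
  12.6x1 + 9.3x2 + 11x4 ≥ 23   (metabolisable energy)
  x1, x2, x3, x4 ≥ 0.
The minimum-cost mix takes nothing from barley — only DDGS, molasses, limestone. There the calcium, lysine, metabolisable energy constraints are tight.
So DDGS = 1.233 kg, molasses = 0.8028 kg, limestone = 0.9181 kg.
Cost = 0.2·1.233 + 0.14·0.8028 + 0.07·0.9181 = 0.42326.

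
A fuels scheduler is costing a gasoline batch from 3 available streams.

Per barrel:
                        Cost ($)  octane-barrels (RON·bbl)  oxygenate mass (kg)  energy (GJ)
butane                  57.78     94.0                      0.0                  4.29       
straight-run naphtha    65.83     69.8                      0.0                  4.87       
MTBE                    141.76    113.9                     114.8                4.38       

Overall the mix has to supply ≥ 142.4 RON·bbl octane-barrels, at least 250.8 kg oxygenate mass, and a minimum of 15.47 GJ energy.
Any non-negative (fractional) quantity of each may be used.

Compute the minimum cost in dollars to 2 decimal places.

$389.18

Let x1 = barrels of butane, x2 = barrels of straight-run naphtha, x3 = barrels of MTBE.
Minimize 57.78x1 + 65.83x2 + 141.76x3 subject to:
  94x1 + 69.8x2 + 113.9x3 ≥ 142.4   (octane-barrels)
  114.8x3 ≥ 250.8   (oxygenate mass)
  4.29x1 + 4.87x2 + 4.38x3 ≥ 15.47   (energy)
  x1, x2, x3 ≥ 0.
At the optimum only butane, MTBE are positive (straight-run naphtha = 0). The oxygenate mass and energy requirements are met with equality.
That vertex is x1 = 1.37556, x3 = 2.18467.
Total cost: 57.78·1.37556 + 141.76·2.18467 = 389.1787.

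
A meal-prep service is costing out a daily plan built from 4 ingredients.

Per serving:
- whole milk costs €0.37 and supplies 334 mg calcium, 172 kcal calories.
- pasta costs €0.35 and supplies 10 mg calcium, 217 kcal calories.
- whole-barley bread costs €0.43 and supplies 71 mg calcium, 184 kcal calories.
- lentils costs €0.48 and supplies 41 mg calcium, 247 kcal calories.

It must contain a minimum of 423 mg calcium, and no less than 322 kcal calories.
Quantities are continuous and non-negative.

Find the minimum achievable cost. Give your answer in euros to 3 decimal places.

Treat it as an LP. Let x1 = servings of whole milk, x2 = servings of pasta, x3 = servings of whole-barley bread, x4 = servings of lentils.
Minimise 0.37x1 + 0.35x2 + 0.43x3 + 0.48x4 with:
  334x1 + 10x2 + 71x3 + 41x4 ≥ 423   (calcium)
  172x1 + 217x2 + 184x3 + 247x4 ≥ 322   (calories)
  x1, x2, x3, x4 ≥ 0.
The optimal basis is {whole milk, pasta}; whole-barley bread, lentils drop out. Binding constraints: calcium and calories.
Optimal quantities: whole milk = 1.252 servings, pasta = 0.4917 servings.
Total cost: 0.37·1.252 + 0.35·0.4917 = 0.63534.

€0.635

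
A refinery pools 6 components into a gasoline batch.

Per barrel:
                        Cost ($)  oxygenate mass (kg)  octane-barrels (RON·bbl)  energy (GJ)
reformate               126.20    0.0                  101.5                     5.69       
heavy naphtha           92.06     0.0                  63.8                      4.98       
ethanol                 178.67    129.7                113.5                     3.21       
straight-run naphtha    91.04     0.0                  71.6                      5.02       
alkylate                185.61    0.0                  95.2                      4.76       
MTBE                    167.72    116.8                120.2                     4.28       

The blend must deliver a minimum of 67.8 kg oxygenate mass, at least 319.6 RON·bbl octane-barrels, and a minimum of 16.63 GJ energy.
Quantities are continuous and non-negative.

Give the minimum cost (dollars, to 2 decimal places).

Set it up as a linear program. Let x1 = barrels of reformate, x2 = barrels of heavy naphtha, x3 = barrels of ethanol, x4 = barrels of straight-run naphtha, x5 = barrels of alkylate, x6 = barrels of MTBE.
Minimize 126.2x1 + 92.06x2 + 178.67x3 + 91.04x4 + 185.61x5 + 167.72x6 subject to:
  129.7x3 + 116.8x6 ≥ 67.8   (oxygenate mass)
  101.5x1 + 63.8x2 + 113.5x3 + 71.6x4 + 95.2x5 + 120.2x6 ≥ 319.6   (octane-barrels)
  5.69x1 + 4.98x2 + 3.21x3 + 5.02x4 + 4.76x5 + 4.28x6 ≥ 16.63   (energy)
  x1, x2, x3, x4, x5, x6 ≥ 0.
At the optimum only reformate, straight-run naphtha, MTBE are positive (heavy naphtha, ethanol, alkylate = 0). The oxygenate mass, octane-barrels, energy requirements are met with equality.
So reformate = 2.3628 barrels, straight-run naphtha = 0.13964 barrels, MTBE = 0.58048 barrels.
Cost = 126.2·2.3628 + 91.04·0.13964 + 167.72·0.58048 = 408.2563.

$408.26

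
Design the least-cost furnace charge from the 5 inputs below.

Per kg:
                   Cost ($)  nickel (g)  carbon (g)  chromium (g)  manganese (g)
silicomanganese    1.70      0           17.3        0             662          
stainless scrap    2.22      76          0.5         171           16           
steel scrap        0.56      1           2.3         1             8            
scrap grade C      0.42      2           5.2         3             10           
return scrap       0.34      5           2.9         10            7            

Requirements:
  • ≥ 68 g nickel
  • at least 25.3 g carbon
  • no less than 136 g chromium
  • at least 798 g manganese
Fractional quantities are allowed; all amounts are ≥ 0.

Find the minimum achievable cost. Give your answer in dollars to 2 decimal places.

This is a linear program. Let x1 = kg of silicomanganese, x2 = kg of stainless scrap, x3 = kg of steel scrap, x4 = kg of scrap grade C, x5 = kg of return scrap.
Minimize 1.7x1 + 2.22x2 + 0.56x3 + 0.42x4 + 0.34x5 s.t.:
  76x2 + 1x3 + 2x4 + 5x5 ≥ 68   (nickel)
  17.3x1 + 0.5x2 + 2.3x3 + 5.2x4 + 2.9x5 ≥ 25.3   (carbon)
  171x2 + 1x3 + 3x4 + 10x5 ≥ 136   (chromium)
  662x1 + 16x2 + 8x3 + 10x4 + 7x5 ≥ 798   (manganese)
  x1, x2, x3, x4, x5 ≥ 0.
The minimum-cost mix takes nothing from steel scrap, scrap grade C — only silicomanganese, stainless scrap, return scrap. Binding constraints: nickel, carbon, manganese.
Optimal quantities: silicomanganese = 1.169 kg, stainless scrap = 0.7886 kg, return scrap = 1.613 kg.
Cost = 1.7·1.169 + 2.22·0.7886 + 0.34·1.613 = 4.2864.

$4.29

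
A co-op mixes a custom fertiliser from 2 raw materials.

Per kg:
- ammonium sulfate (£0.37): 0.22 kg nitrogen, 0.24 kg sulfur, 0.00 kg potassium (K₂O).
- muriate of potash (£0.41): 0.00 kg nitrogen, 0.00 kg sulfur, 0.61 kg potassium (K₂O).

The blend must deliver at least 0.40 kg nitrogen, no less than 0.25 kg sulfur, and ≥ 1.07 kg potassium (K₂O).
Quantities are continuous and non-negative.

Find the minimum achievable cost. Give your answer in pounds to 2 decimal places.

Treat it as an LP. Let x1 = kg of ammonium sulfate, x2 = kg of muriate of potash.
Minimize 0.37x1 + 0.41x2 subject to:
  0.22x1 ≥ 0.4   (nitrogen)
  0.24x1 ≥ 0.25   (sulfur)
  0.61x2 ≥ 1.07   (potassium (K₂O))
  x1, x2 ≥ 0.
Both inputs are positive at the optimum. Binding constraints: nitrogen and potassium (K₂O).
So ammonium sulfate = 1.818 kg, muriate of potash = 1.754 kg.
Cost = 0.37·1.818 + 0.41·1.754 = 1.3918.

£1.39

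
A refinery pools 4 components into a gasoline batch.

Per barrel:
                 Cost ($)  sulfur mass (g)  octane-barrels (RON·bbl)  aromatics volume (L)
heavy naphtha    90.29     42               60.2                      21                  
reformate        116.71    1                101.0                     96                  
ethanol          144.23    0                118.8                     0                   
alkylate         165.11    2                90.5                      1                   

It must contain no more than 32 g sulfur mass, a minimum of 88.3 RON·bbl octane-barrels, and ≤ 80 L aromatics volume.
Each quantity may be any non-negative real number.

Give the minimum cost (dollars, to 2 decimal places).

$102.28

Treat it as an LP. Let x1 = barrels of heavy naphtha, x2 = barrels of reformate, x3 = barrels of ethanol, x4 = barrels of alkylate.
min 90.29x1 + 116.71x2 + 144.23x3 + 165.11x4 s.t.:
  42x1 + 1x2 + 2x4 ≤ 32   (sulfur mass)
  60.2x1 + 101x2 + 118.8x3 + 90.5x4 ≥ 88.3   (octane-barrels)
  21x1 + 96x2 + 1x4 ≤ 80   (aromatics volume)
  x1, x2, x3, x4 ≥ 0.
The minimum-cost mix takes nothing from heavy naphtha, alkylate — only reformate, ethanol. Binding constraints: octane-barrels and aromatics volume.
So reformate = 0.83333 barrels, ethanol = 0.034792 barrels.
Objective = 116.71·0.83333 + 144.23·0.034792 = 102.2760.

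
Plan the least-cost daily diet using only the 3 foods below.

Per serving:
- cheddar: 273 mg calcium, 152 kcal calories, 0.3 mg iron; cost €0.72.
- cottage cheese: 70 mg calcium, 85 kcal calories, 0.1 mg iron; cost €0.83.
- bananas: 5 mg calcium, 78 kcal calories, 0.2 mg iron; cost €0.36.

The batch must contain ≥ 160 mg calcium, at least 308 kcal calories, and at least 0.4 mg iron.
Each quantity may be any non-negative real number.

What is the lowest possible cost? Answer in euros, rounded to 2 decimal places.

Let x1 = servings of cheddar, x2 = servings of cottage cheese, x3 = servings of bananas.
min 0.72x1 + 0.83x2 + 0.36x3 subject to:
  273x1 + 70x2 + 5x3 ≥ 160   (calcium)
  152x1 + 85x2 + 78x3 ≥ 308   (calories)
  0.3x1 + 0.1x2 + 0.2x3 ≥ 0.4   (iron)
  x1, x2, x3 ≥ 0.
The minimum-cost mix takes nothing from cottage cheese — only cheddar, bananas. Binding constraints: calcium and calories.
So cheddar = 0.5328 servings, bananas = 2.91 servings.
Total cost: 0.72·0.5328 + 0.36·2.91 = 1.4312.

€1.43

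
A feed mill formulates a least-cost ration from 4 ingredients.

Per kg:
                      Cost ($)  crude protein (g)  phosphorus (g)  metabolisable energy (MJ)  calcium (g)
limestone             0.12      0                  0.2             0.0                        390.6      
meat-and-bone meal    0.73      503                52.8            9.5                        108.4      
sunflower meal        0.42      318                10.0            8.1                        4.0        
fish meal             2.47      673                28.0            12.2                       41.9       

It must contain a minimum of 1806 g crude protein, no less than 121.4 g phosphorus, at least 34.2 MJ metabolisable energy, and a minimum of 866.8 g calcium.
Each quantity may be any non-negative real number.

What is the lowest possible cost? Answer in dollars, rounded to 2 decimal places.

This is a linear program. Let x1 = kg of limestone, x2 = kg of meat-and-bone meal, x3 = kg of sunflower meal, x4 = kg of fish meal.
min 0.12x1 + 0.73x2 + 0.42x3 + 2.47x4 with:
  503x2 + 318x3 + 673x4 ≥ 1806   (crude protein)
  0.2x1 + 52.8x2 + 10x3 + 28x4 ≥ 121.4   (phosphorus)
  9.5x2 + 8.1x3 + 12.2x4 ≥ 34.2   (metabolisable energy)
  390.6x1 + 108.4x2 + 4x3 + 41.9x4 ≥ 866.8   (calcium)
  x1, x2, x3, x4 ≥ 0.
The minimum-cost mix takes nothing from fish meal — only limestone, meat-and-bone meal, sunflower meal. Binding constraints: crude protein, phosphorus, calcium.
So limestone = 1.707 kg, meat-and-bone meal = 1.738 kg, sunflower meal = 2.931 kg.
Objective = 0.12·1.707 + 0.73·1.738 + 0.42·2.931 = 2.7046.

$2.70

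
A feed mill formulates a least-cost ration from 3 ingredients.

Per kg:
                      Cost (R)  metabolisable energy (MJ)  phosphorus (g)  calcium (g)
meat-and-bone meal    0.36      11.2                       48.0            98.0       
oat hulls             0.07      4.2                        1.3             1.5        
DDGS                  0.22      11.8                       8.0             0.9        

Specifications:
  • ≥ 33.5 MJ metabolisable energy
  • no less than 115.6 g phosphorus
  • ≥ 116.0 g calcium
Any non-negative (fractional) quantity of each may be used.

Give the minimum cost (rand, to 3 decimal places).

R0.968

Let x1 = kg of meat-and-bone meal, x2 = kg of oat hulls, x3 = kg of DDGS.
Minimise 0.36x1 + 0.07x2 + 0.22x3 s.t.:
  11.2x1 + 4.2x2 + 11.8x3 ≥ 33.5   (metabolisable energy)
  48x1 + 1.3x2 + 8x3 ≥ 115.6   (phosphorus)
  98x1 + 1.5x2 + 0.9x3 ≥ 116   (calcium)
  x1, x2, x3 ≥ 0.
The cheapest feasible vertex uses only meat-and-bone meal, oat hulls; DDGS is not used. There the metabolisable energy and phosphorus constraints are tight.
So meat-and-bone meal = 2.363 kg, oat hulls = 1.675 kg.
Total cost: 0.36·2.363 + 0.07·1.675 = 0.96793.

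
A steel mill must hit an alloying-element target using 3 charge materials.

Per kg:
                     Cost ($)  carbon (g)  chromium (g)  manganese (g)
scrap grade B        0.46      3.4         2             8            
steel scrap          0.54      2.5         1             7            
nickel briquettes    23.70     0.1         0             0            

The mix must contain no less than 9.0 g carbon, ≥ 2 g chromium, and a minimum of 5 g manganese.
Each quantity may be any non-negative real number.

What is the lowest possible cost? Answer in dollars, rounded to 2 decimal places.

Treat it as an LP. Let x1 = kg of scrap grade B, x2 = kg of steel scrap, x3 = kg of nickel briquettes.
Minimize 0.46x1 + 0.54x2 + 23.7x3 s.t.:
  3.4x1 + 2.5x2 + 0.1x3 ≥ 9   (carbon)
  2x1 + 1x2 ≥ 2   (chromium)
  8x1 + 7x2 ≥ 5   (manganese)
  x1, x2, x3 ≥ 0.
At the optimum only scrap grade B is positive (steel scrap, nickel briquettes = 0). Binding constraint: carbon.
That vertex is x1 = 2.647.
Hence cost = 0.46·2.647 = $1.2176.

$1.22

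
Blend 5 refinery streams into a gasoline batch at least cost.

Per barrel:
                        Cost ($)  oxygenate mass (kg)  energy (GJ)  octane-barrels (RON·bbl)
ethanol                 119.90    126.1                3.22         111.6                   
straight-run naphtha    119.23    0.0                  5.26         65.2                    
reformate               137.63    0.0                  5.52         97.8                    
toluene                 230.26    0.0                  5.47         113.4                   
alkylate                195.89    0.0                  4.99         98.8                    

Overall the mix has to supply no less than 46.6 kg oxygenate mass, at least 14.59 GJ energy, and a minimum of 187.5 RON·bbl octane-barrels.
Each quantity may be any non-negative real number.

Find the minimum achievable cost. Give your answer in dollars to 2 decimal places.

Set it up as a linear program. Let x1 = barrels of ethanol, x2 = barrels of straight-run naphtha, x3 = barrels of reformate, x4 = barrels of toluene, x5 = barrels of alkylate.
Minimize 119.9x1 + 119.23x2 + 137.63x3 + 230.26x4 + 195.89x5 s.t.:
  126.1x1 ≥ 46.6   (oxygenate mass)
  3.22x1 + 5.26x2 + 5.52x3 + 5.47x4 + 4.99x5 ≥ 14.59   (energy)
  111.6x1 + 65.2x2 + 97.8x3 + 113.4x4 + 98.8x5 ≥ 187.5   (octane-barrels)
  x1, x2, x3, x4, x5 ≥ 0.
The cheapest feasible vertex uses only ethanol, straight-run naphtha; reformate, toluene, alkylate are not used. Binding constraints: oxygenate mass and energy.
Optimal quantities: ethanol = 0.36955 barrels, straight-run naphtha = 2.5475 barrels.
Total cost: 119.9·0.36955 + 119.23·2.5475 = 348.0475.

$348.05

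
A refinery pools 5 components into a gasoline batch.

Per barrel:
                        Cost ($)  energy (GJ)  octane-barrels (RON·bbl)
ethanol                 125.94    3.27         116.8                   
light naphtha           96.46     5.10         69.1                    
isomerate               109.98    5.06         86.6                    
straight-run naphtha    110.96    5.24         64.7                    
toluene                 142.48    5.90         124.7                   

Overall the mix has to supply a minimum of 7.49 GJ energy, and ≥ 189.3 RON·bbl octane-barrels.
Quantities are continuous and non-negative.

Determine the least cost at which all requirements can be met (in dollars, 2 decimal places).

$211.41

Let x1 = barrels of ethanol, x2 = barrels of light naphtha, x3 = barrels of isomerate, x4 = barrels of straight-run naphtha, x5 = barrels of toluene.
min 125.94x1 + 96.46x2 + 109.98x3 + 110.96x4 + 142.48x5 subject to:
  3.27x1 + 5.1x2 + 5.06x3 + 5.24x4 + 5.9x5 ≥ 7.49   (energy)
  116.8x1 + 69.1x2 + 86.6x3 + 64.7x4 + 124.7x5 ≥ 189.3   (octane-barrels)
  x1, x2, x3, x4, x5 ≥ 0.
The minimum-cost mix takes nothing from light naphtha, isomerate, straight-run naphtha — only ethanol, toluene. There the energy and octane-barrels constraints are tight.
Optimal quantities: ethanol = 0.64996 barrels, toluene = 0.90926 barrels.
Objective = 125.94·0.64996 + 142.48·0.90926 = 211.4073.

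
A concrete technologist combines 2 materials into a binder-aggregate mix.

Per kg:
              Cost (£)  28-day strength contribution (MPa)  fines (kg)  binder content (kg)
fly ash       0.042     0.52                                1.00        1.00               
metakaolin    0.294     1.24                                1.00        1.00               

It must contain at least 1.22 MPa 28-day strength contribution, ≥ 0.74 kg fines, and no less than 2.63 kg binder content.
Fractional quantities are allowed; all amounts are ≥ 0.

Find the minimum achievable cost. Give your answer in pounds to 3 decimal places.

Let x1 = kg of fly ash, x2 = kg of metakaolin.
min 0.042x1 + 0.294x2 s.t.:
  0.52x1 + 1.24x2 ≥ 1.22   (28-day strength contribution)
  1x1 + 1x2 ≥ 0.74   (fines)
  1x1 + 1x2 ≥ 2.63   (binder content)
  x1, x2 ≥ 0.
The cheapest feasible vertex uses only fly ash; metakaolin is not used. Binding constraint: binder content.
That vertex is x1 = 2.63.
Cost = 0.042·2.63 = 0.11046.

£0.110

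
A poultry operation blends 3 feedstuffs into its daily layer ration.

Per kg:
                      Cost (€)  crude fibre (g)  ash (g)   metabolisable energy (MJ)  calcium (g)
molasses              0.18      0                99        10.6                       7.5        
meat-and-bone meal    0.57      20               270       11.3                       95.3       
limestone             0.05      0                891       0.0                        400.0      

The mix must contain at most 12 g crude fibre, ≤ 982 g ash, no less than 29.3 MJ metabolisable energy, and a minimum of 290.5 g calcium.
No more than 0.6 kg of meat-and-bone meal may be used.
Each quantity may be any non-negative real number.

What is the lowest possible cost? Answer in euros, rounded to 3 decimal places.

€0.531

This is a linear program. Let x1 = kg of molasses, x2 = kg of meat-and-bone meal, x3 = kg of limestone.
Minimise 0.18x1 + 0.57x2 + 0.05x3 with:
  20x2 ≤ 12   (crude fibre)
  99x1 + 270x2 + 891x3 ≤ 982   (ash)
  10.6x1 + 11.3x2 ≥ 29.3   (metabolisable energy)
  7.5x1 + 95.3x2 + 400x3 ≥ 290.5   (calcium)
  x2 ≤ 0.6
  x1, x2, x3 ≥ 0.
At the optimum only molasses, limestone are positive (meat-and-bone meal = 0). There the metabolisable energy and calcium constraints are tight.
That vertex is x1 = 2.764, x3 = 0.6744.
Objective = 0.18·2.764 + 0.05·0.6744 = 0.53124.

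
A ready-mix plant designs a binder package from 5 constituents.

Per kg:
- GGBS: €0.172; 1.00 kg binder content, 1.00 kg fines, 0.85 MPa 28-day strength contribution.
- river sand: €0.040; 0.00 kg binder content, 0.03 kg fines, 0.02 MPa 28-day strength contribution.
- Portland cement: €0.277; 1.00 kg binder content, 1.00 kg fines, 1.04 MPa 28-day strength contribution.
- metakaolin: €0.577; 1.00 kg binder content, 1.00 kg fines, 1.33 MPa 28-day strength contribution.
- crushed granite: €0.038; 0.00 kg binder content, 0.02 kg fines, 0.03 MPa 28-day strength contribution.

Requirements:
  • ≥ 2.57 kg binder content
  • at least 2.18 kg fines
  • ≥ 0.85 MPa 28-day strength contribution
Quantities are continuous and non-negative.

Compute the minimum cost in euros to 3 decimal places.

€0.442

Treat it as an LP. Let x1 = kg of GGBS, x2 = kg of river sand, x3 = kg of Portland cement, x4 = kg of metakaolin, x5 = kg of crushed granite.
min 0.172x1 + 0.04x2 + 0.277x3 + 0.577x4 + 0.038x5 s.t.:
  1x1 + 1x3 + 1x4 ≥ 2.57   (binder content)
  1x1 + 0.03x2 + 1x3 + 1x4 + 0.02x5 ≥ 2.18   (fines)
  0.85x1 + 0.02x2 + 1.04x3 + 1.33x4 + 0.03x5 ≥ 0.85   (28-day strength contribution)
  x1, x2, x3, x4, x5 ≥ 0.
The cheapest feasible vertex uses only GGBS; river sand, Portland cement, metakaolin, crushed granite are not used. Binding constraint: binder content.
So GGBS = 2.57 kg.
Objective = 0.172·2.57 = 0.44204.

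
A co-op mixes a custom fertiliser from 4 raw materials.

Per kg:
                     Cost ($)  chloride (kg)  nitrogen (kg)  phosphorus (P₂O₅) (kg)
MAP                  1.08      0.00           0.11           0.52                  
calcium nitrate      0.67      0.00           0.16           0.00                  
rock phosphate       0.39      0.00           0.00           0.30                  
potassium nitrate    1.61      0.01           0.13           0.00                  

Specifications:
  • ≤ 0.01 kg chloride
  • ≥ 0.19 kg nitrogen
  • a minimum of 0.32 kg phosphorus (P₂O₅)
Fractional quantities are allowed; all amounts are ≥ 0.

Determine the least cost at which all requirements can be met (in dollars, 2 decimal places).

Treat it as an LP. Let x1 = kg of MAP, x2 = kg of calcium nitrate, x3 = kg of rock phosphate, x4 = kg of potassium nitrate.
Minimise 1.08x1 + 0.67x2 + 0.39x3 + 1.61x4 s.t.:
  0.01x4 ≤ 0.01   (chloride)
  0.11x1 + 0.16x2 + 0.13x4 ≥ 0.19   (nitrogen)
  0.52x1 + 0.3x3 ≥ 0.32   (phosphorus (P₂O₅))
  x1, x2, x3, x4 ≥ 0.
The minimum-cost mix takes nothing from rock phosphate, potassium nitrate — only MAP, calcium nitrate. There the nitrogen and phosphorus (P₂O₅) constraints are tight.
So MAP = 0.6154 kg, calcium nitrate = 0.7644 kg.
Hence cost = 1.08·0.6154 + 0.67·0.7644 = $1.1768.

$1.18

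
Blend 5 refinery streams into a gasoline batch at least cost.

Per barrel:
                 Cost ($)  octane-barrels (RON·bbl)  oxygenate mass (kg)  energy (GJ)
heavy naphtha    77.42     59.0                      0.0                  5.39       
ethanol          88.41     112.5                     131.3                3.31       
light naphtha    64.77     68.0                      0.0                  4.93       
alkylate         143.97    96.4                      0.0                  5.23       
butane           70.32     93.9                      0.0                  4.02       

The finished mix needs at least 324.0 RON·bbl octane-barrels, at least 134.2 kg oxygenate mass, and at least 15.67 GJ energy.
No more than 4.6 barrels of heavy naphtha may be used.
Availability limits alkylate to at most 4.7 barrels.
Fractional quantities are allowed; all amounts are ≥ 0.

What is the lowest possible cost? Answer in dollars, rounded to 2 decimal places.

Treat it as an LP. Let x1 = barrels of heavy naphtha, x2 = barrels of ethanol, x3 = barrels of light naphtha, x4 = barrels of alkylate, x5 = barrels of butane.
Minimize 77.42x1 + 88.41x2 + 64.77x3 + 143.97x4 + 70.32x5 s.t.:
  59x1 + 112.5x2 + 68x3 + 96.4x4 + 93.9x5 ≥ 324   (octane-barrels)
  131.3x2 ≥ 134.2   (oxygenate mass)
  5.39x1 + 3.31x2 + 4.93x3 + 5.23x4 + 4.02x5 ≥ 15.67   (energy)
  x1 ≤ 4.6
  x4 ≤ 4.7
  x1, x2, x3, x4, x5 ≥ 0.
The optimal basis is {ethanol, light naphtha, butane}; heavy naphtha, alkylate drop out. The octane-barrels, oxygenate mass, energy requirements are met with equality.
So ethanol = 1.0221 barrels, light naphtha = 1.6538 barrels, butane = 1.0283 barrels.
Hence cost = 88.41·1.0221 + 64.77·1.6538 + 70.32·1.0283 = $269.7905.

$269.79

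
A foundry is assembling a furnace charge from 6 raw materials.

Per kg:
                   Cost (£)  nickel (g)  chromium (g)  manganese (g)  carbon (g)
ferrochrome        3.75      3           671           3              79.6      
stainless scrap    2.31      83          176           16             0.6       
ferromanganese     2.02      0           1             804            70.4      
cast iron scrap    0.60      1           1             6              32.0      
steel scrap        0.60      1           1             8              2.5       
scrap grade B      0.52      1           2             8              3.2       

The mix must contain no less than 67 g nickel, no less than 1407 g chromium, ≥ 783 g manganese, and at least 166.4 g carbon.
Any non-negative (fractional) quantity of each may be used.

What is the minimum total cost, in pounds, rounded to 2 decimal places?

£10.76

Treat it as an LP. Let x1 = kg of ferrochrome, x2 = kg of stainless scrap, x3 = kg of ferromanganese, x4 = kg of cast iron scrap, x5 = kg of steel scrap, x6 = kg of scrap grade B.
Minimize 3.75x1 + 2.31x2 + 2.02x3 + 0.6x4 + 0.6x5 + 0.52x6 with:
  3x1 + 83x2 + 1x4 + 1x5 + 1x6 ≥ 67   (nickel)
  671x1 + 176x2 + 1x3 + 1x4 + 1x5 + 2x6 ≥ 1407   (chromium)
  3x1 + 16x2 + 804x3 + 6x4 + 8x5 + 8x6 ≥ 783   (manganese)
  79.6x1 + 0.6x2 + 70.4x3 + 32x4 + 2.5x5 + 3.2x6 ≥ 166.4   (carbon)
  x1, x2, x3, x4, x5, x6 ≥ 0.
The minimum-cost mix takes nothing from cast iron scrap, steel scrap, scrap grade B — only ferrochrome, stainless scrap, ferromanganese. There the nickel, chromium, manganese constraints are tight.
That vertex is x1 = 1.902, x2 = 0.7385, x3 = 0.9521.
Objective = 3.75·1.902 + 2.31·0.7385 + 2.02·0.9521 = 10.7617.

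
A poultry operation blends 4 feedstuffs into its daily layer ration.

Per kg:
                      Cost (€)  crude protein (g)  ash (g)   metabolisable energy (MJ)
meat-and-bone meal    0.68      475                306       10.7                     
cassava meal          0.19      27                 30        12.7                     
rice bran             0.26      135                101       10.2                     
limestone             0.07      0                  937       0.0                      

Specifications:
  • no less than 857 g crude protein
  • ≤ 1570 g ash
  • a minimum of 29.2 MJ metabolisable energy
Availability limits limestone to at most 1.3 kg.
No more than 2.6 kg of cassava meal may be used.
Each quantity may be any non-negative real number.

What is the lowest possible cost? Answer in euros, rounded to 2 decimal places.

€1.32

This is a linear program. Let x1 = kg of meat-and-bone meal, x2 = kg of cassava meal, x3 = kg of rice bran, x4 = kg of limestone.
Minimise 0.68x1 + 0.19x2 + 0.26x3 + 0.07x4 with:
  475x1 + 27x2 + 135x3 ≥ 857   (crude protein)
  306x1 + 30x2 + 101x3 + 937x4 ≤ 1570   (ash)
  10.7x1 + 12.7x2 + 10.2x3 ≥ 29.2   (metabolisable energy)
  x4 ≤ 1.3
  x2 ≤ 2.6
  x1, x2, x3, x4 ≥ 0.
The cheapest feasible vertex uses only meat-and-bone meal, rice bran; cassava meal, limestone are not used. Binding constraints: crude protein and metabolisable energy.
Optimal quantities: meat-and-bone meal = 1.411 kg, rice bran = 1.382 kg.
Objective = 0.68·1.411 + 0.26·1.382 = 1.3188.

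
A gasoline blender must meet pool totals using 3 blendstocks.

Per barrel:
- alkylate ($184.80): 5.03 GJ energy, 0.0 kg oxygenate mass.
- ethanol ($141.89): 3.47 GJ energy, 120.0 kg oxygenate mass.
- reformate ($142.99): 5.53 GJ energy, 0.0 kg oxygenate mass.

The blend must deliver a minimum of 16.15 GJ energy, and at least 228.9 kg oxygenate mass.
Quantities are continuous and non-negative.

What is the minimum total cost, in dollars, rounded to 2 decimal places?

Treat it as an LP. Let x1 = barrels of alkylate, x2 = barrels of ethanol, x3 = barrels of reformate.
min 184.8x1 + 141.89x2 + 142.99x3 with:
  5.03x1 + 3.47x2 + 5.53x3 ≥ 16.15   (energy)
  120x2 ≥ 228.9   (oxygenate mass)
  x1, x2, x3 ≥ 0.
The optimal basis is {ethanol, reformate}; alkylate drops out. The energy and oxygenate mass requirements are met with equality.
So ethanol = 1.907 barrels, reformate = 1.724 barrels.
Hence cost = 141.89·1.907 + 142.99·1.724 = $517.0990.

$517.10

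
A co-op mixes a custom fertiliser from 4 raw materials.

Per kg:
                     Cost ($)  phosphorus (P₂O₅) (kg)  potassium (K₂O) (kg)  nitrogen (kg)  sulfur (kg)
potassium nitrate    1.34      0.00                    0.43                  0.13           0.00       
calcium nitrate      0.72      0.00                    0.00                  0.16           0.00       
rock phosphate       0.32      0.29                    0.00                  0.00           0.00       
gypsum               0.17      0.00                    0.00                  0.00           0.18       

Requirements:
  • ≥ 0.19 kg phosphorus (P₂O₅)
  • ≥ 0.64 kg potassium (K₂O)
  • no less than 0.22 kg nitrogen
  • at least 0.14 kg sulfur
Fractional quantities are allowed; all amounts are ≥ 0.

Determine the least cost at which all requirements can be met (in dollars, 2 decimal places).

Let x1 = kg of potassium nitrate, x2 = kg of calcium nitrate, x3 = kg of rock phosphate, x4 = kg of gypsum.
min 1.34x1 + 0.72x2 + 0.32x3 + 0.17x4 with:
  0.29x3 ≥ 0.19   (phosphorus (P₂O₅))
  0.43x1 ≥ 0.64   (potassium (K₂O))
  0.13x1 + 0.16x2 ≥ 0.22   (nitrogen)
  0.18x4 ≥ 0.14   (sulfur)
  x1, x2, x3, x4 ≥ 0.
All 4 inputs are positive at the optimum. Binding constraints: phosphorus (P₂O₅), potassium (K₂O), nitrogen, sulfur.
Solving gives x1 = 1.488, x2 = 0.1657, x3 = 0.6552, x4 = 0.7778.
Total cost: 1.34·1.488 + 0.72·0.1657 + 0.32·0.6552 + 0.17·0.7778 = 2.4551.

$2.46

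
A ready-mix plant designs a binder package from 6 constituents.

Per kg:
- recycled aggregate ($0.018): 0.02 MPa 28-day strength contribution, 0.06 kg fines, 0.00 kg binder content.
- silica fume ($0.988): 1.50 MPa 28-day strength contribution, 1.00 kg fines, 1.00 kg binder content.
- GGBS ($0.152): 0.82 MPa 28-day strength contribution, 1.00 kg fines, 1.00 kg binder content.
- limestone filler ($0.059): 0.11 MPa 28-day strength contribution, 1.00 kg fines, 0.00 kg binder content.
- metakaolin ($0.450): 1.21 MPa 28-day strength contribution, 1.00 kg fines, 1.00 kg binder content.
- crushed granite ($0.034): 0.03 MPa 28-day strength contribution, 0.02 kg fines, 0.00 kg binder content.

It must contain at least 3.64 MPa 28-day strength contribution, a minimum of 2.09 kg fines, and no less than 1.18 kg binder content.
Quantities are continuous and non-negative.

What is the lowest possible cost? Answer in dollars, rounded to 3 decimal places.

$0.675

Treat it as an LP. Let x1 = kg of recycled aggregate, x2 = kg of silica fume, x3 = kg of GGBS, x4 = kg of limestone filler, x5 = kg of metakaolin, x6 = kg of crushed granite.
min 0.018x1 + 0.988x2 + 0.152x3 + 0.059x4 + 0.45x5 + 0.034x6 subject to:
  0.02x1 + 1.5x2 + 0.82x3 + 0.11x4 + 1.21x5 + 0.03x6 ≥ 3.64   (28-day strength contribution)
  0.06x1 + 1x2 + 1x3 + 1x4 + 1x5 + 0.02x6 ≥ 2.09   (fines)
  1x2 + 1x3 + 1x5 ≥ 1.18   (binder content)
  x1, x2, x3, x4, x5, x6 ≥ 0.
The cheapest feasible vertex uses only GGBS; recycled aggregate, silica fume, limestone filler, metakaolin, crushed granite are not used. There the 28-day strength contribution constraint is tight.
So GGBS = 4.439 kg.
Total cost: 0.152·4.439 = 0.67473.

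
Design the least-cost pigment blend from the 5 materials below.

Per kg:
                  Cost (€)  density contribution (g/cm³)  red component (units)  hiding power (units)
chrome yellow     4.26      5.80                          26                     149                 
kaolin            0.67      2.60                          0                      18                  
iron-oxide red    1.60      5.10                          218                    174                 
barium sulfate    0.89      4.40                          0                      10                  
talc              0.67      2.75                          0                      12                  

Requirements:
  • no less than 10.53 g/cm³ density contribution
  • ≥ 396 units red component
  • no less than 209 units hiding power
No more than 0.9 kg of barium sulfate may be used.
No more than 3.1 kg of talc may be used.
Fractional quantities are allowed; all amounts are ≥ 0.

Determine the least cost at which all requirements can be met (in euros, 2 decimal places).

€3.16

Let x1 = kg of chrome yellow, x2 = kg of kaolin, x3 = kg of iron-oxide red, x4 = kg of barium sulfate, x5 = kg of talc.
Minimize 4.26x1 + 0.67x2 + 1.6x3 + 0.89x4 + 0.67x5 with:
  5.8x1 + 2.6x2 + 5.1x3 + 4.4x4 + 2.75x5 ≥ 10.53   (density contribution)
  26x1 + 218x3 ≥ 396   (red component)
  149x1 + 18x2 + 174x3 + 10x4 + 12x5 ≥ 209   (hiding power)
  x4 ≤ 0.9
  x5 ≤ 3.1
  x1, x2, x3, x4, x5 ≥ 0.
The minimum-cost mix takes nothing from chrome yellow, kaolin, talc — only iron-oxide red, barium sulfate. The density contribution and red component requirements are met with equality.
Optimal quantities: iron-oxide red = 1.817 kg, barium sulfate = 0.2877 kg.
Hence cost = 1.6·1.817 + 0.89·0.2877 = €3.1633.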